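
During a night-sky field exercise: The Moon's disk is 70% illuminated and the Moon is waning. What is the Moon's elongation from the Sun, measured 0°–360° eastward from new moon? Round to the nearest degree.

246°

From f = (1 − cos θ)/2: cos θ = 1 − 2×0.70 = -0.400; arccos → 113.6°.
A waning Moon lies in 180°–360°, so θ = 360° − 113.6° = 246.4°.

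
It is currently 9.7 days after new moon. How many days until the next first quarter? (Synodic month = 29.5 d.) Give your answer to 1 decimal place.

27.2 days

First quarter occurs at elongation 90°, i.e. at age 29.5 × 90/360 = 7.375 d.
This lunation's first quarter (7.375 d) has passed, so add one period: 36.875 − 9.7 = 27.175 days.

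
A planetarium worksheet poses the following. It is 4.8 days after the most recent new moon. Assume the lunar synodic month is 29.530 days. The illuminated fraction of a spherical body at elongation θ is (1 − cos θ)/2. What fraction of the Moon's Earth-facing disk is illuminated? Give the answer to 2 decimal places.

0.24

Phase angle: θ = 360°·(4.8 d)/(29.530 d) = 58.5°.
With cos θ = 0.522, the lit fraction is (1 − 0.522)/2 ≈ 0.239.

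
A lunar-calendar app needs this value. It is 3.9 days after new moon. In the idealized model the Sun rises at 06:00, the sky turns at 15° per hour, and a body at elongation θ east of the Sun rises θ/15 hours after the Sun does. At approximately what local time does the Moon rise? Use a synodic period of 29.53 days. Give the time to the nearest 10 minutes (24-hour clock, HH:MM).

09:10

Phase angle: θ = 360°·(3.9 d)/(29.53 d) = 47.5°.
At 15° of sky rotation per hour, 47.5° corresponds to a 3.17 h lag.
06:00 + 3.170 h ≈ 09:10 → 09:10 to the nearest ten minutes.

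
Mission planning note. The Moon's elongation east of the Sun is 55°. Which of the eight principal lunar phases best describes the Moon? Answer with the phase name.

The waxing crescent sector spans roughly 22°–68°; 55° falls inside it.

waxing crescent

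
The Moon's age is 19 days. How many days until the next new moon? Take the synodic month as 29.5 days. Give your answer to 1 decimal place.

10.5 days

One full lunation from the last new moon is 29.5 d; remaining = 29.5 − 19 = 10.500 d.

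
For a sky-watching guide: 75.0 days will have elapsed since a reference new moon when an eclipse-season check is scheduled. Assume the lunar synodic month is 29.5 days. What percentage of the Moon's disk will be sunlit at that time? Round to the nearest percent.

98%

75.0/29.5 = 2.542 lunations, so 2 complete cycles and 16.00 d into the next.
Phase angle: θ = 360°·(16.00 d)/(29.5 d) = 195.3°.
With cos θ = (-0.965), the lit fraction is (1 − (-0.965))/2 ≈ 0.982, so 98%.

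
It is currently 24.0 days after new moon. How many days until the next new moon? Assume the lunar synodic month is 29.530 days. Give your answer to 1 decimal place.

One full lunation from the last new moon is 29.530 d; remaining = 29.530 − 24.0 = 5.530 d.

5.5 days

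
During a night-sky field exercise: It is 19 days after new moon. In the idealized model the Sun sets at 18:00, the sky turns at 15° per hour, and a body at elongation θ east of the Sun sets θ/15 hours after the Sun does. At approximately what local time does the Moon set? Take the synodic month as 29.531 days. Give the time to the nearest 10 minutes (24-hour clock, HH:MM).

09:30

Phase angle: θ = 360°·(19 d)/(29.531 d) = 231.6°.
The Moon trails the Sun by θ/15 = 231.6/15 ≈ 15.44 hours.
18:00 + 15.441 h ≈ 09:26 → 09:30 to the nearest ten minutes.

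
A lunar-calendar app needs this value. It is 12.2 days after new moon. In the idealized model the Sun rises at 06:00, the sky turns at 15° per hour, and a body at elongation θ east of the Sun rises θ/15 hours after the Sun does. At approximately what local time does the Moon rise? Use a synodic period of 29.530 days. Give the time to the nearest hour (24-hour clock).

16:00

Elongation θ = 360° × 12.2/29.530 ≈ 148.7°.
At 15° of sky rotation per hour, 148.7° corresponds to a 9.92 h lag.
06:00 + 9.92 h ≈ 15:55 → 16:00 to the nearest hour.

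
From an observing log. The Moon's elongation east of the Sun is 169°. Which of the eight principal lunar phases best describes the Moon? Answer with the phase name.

full moon

169° lies in the full moon sector of the 8-phase cycle.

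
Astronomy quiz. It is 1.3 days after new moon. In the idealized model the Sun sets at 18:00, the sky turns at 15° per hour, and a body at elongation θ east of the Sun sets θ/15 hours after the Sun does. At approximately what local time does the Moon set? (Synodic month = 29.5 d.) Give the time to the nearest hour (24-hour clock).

Elongation θ = 360° × 1.3/29.5 ≈ 15.9°.
At 15° of sky rotation per hour, 15.9° corresponds to a 1.06 h lag.
18:00 + 1.06 h ≈ 19:03 → 19:00 to the nearest hour.

19:00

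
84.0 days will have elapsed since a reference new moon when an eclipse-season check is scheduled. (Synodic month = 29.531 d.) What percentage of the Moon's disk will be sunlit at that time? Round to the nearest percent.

22%

84.0/29.531 = 2.844 lunations, so 2 complete cycles and 24.94 d into the next.
Elongation θ = 360° × 24.94/29.531 ≈ 304.0°.
With cos θ = 0.559, the lit fraction is (1 − 0.559)/2 ≈ 0.220, so 22%.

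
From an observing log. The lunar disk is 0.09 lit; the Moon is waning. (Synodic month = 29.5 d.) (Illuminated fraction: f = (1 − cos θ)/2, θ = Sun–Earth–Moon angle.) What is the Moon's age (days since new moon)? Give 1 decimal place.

From f = (1 − cos θ)/2: cos θ = 1 − 2×0.09 = 0.820; arccos → 34.9°.
Since the Moon is past full (waning), take the reflex angle: θ = 360° − 34.9° = 325.1°.
Age = 29.5 × 325.1°/360° ≈ 26.64 days.

26.6 days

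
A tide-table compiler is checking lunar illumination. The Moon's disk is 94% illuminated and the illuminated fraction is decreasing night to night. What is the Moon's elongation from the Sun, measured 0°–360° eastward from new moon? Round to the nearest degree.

cos θ = 1 − 2f = -0.880, giving a principal value of 151.6°.
Waning ⇒ past full, so θ = 360° − 151.6° = 208.4°.

208°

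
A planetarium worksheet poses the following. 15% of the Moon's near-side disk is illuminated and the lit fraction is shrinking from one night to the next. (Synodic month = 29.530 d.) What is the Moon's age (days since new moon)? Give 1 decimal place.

25.8 days

Invert f = (1 − cos θ)/2 to get cos θ = 1 − 2(0.15) = 0.700, hence θ₀ = arccos 0.700 = 45.6°.
Waning ⇒ past full, so θ = 360° − 45.6° = 314.4°.
At 360°/29.530 d per day, 314.4° corresponds to 25.79 days.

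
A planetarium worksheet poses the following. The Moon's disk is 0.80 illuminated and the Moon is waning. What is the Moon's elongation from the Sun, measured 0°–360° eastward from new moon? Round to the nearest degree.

233°

From f = (1 − cos θ)/2: cos θ = 1 − 2×0.80 = -0.600; arccos → 126.9°.
A waning Moon lies in 180°–360°, so θ = 360° − 126.9° = 233.1°.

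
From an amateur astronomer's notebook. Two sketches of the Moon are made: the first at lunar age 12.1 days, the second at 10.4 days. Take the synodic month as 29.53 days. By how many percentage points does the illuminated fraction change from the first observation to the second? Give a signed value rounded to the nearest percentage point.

First observation: θ = 360°·12.1/29.53 = 147.5°, so f = 0.922.
Second observation: θ = 126.8°, f = 0.799.
Δf = 0.799 − 0.922 = -0.122, i.e. -12 pp.

-12 percentage points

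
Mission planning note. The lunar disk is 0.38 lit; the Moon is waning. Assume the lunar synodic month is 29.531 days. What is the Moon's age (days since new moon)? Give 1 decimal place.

From f = (1 − cos θ)/2: cos θ = 1 − 2×0.38 = 0.240; arccos → 76.1°.
Since the Moon is past full (waning), take the reflex angle: θ = 360° − 76.1° = 283.9°.
That fraction of the synodic month is 283.9/360 × 29.531 d ≈ 23.29 d.

23.3 days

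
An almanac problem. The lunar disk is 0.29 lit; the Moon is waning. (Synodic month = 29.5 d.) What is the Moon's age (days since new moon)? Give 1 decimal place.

Invert f = (1 − cos θ)/2 to get cos θ = 1 − 2(0.29) = 0.420, hence θ₀ = arccos 0.420 = 65.2°.
A waning Moon lies in 180°–360°, so θ = 360° − 65.2° = 294.8°.
Age = 29.5 × 294.8°/360° ≈ 24.16 days.

24.2 days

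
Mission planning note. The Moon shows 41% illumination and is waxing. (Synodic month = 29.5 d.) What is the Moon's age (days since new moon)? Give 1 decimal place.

6.5 days

cos θ = 1 − 2f = 0.180, giving a principal value of 79.6°.
Before full moon the principal value applies: θ = 79.6°.
That fraction of the synodic month is 79.6/360 × 29.5 d ≈ 6.53 d.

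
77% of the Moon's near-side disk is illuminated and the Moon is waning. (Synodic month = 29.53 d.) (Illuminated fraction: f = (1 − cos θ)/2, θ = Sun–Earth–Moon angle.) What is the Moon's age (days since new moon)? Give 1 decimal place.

From f = (1 − cos θ)/2: cos θ = 1 − 2×0.77 = -0.540; arccos → 122.7°.
A waning Moon lies in 180°–360°, so θ = 360° − 122.7° = 237.3°.
That fraction of the synodic month is 237.3/360 × 29.53 d ≈ 19.47 d.

19.5 days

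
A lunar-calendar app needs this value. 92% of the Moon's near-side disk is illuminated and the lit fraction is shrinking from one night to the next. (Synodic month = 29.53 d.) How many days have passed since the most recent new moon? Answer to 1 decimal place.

Invert f = (1 − cos θ)/2 to get cos θ = 1 − 2(0.92) = -0.840, hence θ₀ = arccos -0.840 = 147.1°.
Since the Moon is past full (waning), take the reflex angle: θ = 360° − 147.1° = 212.9°.
That fraction of the synodic month is 212.9/360 × 29.53 d ≈ 17.46 d.

17.5 days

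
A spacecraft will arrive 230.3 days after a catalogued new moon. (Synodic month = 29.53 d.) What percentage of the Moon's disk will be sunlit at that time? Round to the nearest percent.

35%

230.3 d spans 7 complete synodic months (7 × 29.53 = 206.71 d) plus 23.59 d.
Phase angle: θ = 360°·(23.59 d)/(29.53 d) = 287.6°.
cos 287.6° = 0.302, so f = (1 − 0.302)/2 = 0.349, so 35%.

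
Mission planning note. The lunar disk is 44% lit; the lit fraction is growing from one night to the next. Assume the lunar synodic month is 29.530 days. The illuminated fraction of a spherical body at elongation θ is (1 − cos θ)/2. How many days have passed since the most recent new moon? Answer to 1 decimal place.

6.8 days

From f = (1 − cos θ)/2: cos θ = 1 − 2×0.44 = 0.120; arccos → 83.1°.
Before full moon the principal value applies: θ = 83.1°.
At 360°/29.530 d per day, 83.1° corresponds to 6.82 days.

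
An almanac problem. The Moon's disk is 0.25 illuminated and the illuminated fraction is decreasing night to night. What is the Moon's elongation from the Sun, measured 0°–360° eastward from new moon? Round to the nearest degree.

300°

From f = (1 − cos θ)/2: cos θ = 1 − 2×0.25 = 0.500; arccos → 60.0°.
Since the Moon is past full (waning), take the reflex angle: θ = 360° − 60.0° = 300.0°.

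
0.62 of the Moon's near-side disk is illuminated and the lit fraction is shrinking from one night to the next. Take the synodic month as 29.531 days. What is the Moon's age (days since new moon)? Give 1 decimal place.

Invert f = (1 − cos θ)/2 to get cos θ = 1 − 2(0.62) = -0.240, hence θ₀ = arccos -0.240 = 103.9°.
Since the Moon is past full (waning), take the reflex angle: θ = 360° − 103.9° = 256.1°.
At 360°/29.531 d per day, 256.1° corresponds to 21.01 days.

21.0 days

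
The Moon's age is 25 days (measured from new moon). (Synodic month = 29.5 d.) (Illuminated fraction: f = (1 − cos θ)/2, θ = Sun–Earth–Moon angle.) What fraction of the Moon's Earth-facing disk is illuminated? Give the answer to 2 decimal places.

The Moon has covered 25/29.5 of its cycle, so θ ≈ 360° × 25/29.5 = 305.1°.
Illuminated fraction = (1 − cos 305.1°)/2 = (1 − 0.575)/2 ≈ 0.213.

0.21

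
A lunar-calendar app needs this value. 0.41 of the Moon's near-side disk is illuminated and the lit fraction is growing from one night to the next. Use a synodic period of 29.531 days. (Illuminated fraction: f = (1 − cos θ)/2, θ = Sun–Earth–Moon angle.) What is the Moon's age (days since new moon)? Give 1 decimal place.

6.5 days

cos θ = 1 − 2f = 0.180, giving a principal value of 79.6°.
The Moon is waxing (0°–180°), so θ = 79.6° directly.
At 360°/29.531 d per day, 79.6° corresponds to 6.53 days.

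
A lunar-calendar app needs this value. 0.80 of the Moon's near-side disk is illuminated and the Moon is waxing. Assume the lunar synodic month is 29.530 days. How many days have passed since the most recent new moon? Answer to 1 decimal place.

From f = (1 − cos θ)/2: cos θ = 1 − 2×0.80 = -0.600; arccos → 126.9°.
Before full moon the principal value applies: θ = 126.9°.
Age = 29.530 × 126.9°/360° ≈ 10.41 days.

10.4 days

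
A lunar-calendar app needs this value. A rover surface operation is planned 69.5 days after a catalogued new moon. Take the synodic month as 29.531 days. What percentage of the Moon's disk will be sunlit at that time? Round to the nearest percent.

80%

69.5 d spans 2 complete synodic months (2 × 29.531 = 59.06 d) plus 10.44 d.
The Moon has covered 10.44/29.531 of its cycle, so θ ≈ 360° × 10.44/29.531 = 127.2°.
With cos θ = (-0.605), the lit fraction is (1 − (-0.605))/2 ≈ 0.803, so 80%.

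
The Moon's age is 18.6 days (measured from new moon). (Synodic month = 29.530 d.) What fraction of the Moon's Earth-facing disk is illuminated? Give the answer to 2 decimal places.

0.84

The Moon has covered 18.6/29.530 of its cycle, so θ ≈ 360° × 18.6/29.530 = 226.8°.
cos 226.8° = (-0.685), so f = (1 − (-0.685))/2 = 0.843.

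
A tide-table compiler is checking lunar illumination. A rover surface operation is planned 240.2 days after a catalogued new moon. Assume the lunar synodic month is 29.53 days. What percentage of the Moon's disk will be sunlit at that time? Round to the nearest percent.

240.2 d spans 8 complete synodic months (8 × 29.53 = 236.24 d) plus 3.96 d.
The Moon has covered 3.96/29.53 of its cycle, so θ ≈ 360° × 3.96/29.53 = 48.3°.
cos 48.3° = 0.666, so f = (1 − 0.666)/2 = 0.167, so 17%.

17%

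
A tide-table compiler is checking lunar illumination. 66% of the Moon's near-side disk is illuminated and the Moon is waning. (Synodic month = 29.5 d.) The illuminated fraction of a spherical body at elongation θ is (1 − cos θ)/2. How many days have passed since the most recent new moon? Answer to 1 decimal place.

20.6 days

Invert f = (1 − cos θ)/2 to get cos θ = 1 − 2(0.66) = -0.320, hence θ₀ = arccos -0.320 = 108.7°.
A waning Moon lies in 180°–360°, so θ = 360° − 108.7° = 251.3°.
At 360°/29.5 d per day, 251.3° corresponds to 20.60 days.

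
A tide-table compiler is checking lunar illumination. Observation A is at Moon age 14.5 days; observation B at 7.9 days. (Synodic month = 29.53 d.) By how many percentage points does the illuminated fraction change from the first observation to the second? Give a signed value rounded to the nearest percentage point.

-44 pp

θ₁ = 360° × 14.5/29.53 = 176.8°, f₁ = (1 − cos θ₁)/2 = 0.999.
θ₂ = 360° × 7.9/29.53 = 96.3°, f₂ = (1 − cos θ₂)/2 = 0.555.
Change = f₂ − f₁ = -0.444 → -44 percentage points.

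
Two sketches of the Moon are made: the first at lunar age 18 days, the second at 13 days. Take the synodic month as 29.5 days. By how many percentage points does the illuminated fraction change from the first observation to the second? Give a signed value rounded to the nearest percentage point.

+8 pp

First observation: θ = 360°·18/29.5 = 219.7°, so f = 0.885.
Second observation: θ = 158.6°, f = 0.966.
Δf = 0.966 − 0.885 = +0.081, i.e. +8 pp.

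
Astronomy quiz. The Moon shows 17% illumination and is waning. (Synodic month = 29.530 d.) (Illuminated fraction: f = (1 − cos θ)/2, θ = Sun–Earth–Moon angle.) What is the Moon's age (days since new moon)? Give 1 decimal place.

25.5 days

From f = (1 − cos θ)/2: cos θ = 1 − 2×0.17 = 0.660; arccos → 48.7°.
Since the Moon is past full (waning), take the reflex angle: θ = 360° − 48.7° = 311.3°.
At 360°/29.530 d per day, 311.3° corresponds to 25.54 days.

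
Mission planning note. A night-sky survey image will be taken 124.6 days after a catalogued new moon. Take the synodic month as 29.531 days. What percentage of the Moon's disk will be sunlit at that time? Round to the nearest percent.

124.6 d spans 4 complete synodic months (4 × 29.531 = 118.12 d) plus 6.48 d.
Phase angle: θ = 360°·(6.48 d)/(29.531 d) = 78.9°.
Illuminated fraction = (1 − cos 78.9°)/2 = (1 − 0.192)/2 ≈ 0.404, so 40%.

40%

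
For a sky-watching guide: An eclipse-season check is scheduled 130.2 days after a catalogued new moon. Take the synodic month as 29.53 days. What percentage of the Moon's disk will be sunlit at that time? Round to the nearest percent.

92%

130.2 d spans 4 complete synodic months (4 × 29.53 = 118.12 d) plus 12.08 d.
The Moon has covered 12.08/29.53 of its cycle, so θ ≈ 360° × 12.08/29.53 = 147.3°.
Illuminated fraction = (1 − cos 147.3°)/2 = (1 − (-0.841))/2 ≈ 0.921, so 92%.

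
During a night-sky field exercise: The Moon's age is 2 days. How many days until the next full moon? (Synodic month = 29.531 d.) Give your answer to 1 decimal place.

Full moon occurs at elongation 180°, i.e. at age 29.531 × 180/360 = 14.765 d.
So 12.765 days remain (14.765 − 2).

12.8 days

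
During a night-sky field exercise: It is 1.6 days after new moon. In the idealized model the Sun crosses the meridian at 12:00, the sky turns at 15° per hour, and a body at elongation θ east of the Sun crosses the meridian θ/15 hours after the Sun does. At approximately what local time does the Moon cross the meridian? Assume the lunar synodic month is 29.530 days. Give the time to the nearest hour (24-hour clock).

13:00

Elongation θ = 360° × 1.6/29.530 ≈ 19.5°.
Delay after the Sun = 19.5° / (15°/h) ≈ 1.30 h.
12:00 + 1.30 h ≈ 13:18 → 13:00 to the nearest hour.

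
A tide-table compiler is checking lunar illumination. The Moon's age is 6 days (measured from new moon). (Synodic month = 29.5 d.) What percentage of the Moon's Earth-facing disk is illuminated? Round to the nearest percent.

Phase angle: θ = 360°·(6 d)/(29.5 d) = 73.2°.
cos 73.2° = 0.289, so f = (1 − 0.289)/2 = 0.356, so 36%.

36%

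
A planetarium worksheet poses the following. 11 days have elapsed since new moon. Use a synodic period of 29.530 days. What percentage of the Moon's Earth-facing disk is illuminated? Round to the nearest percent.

85%

Phase angle: θ = 360°·(11 d)/(29.530 d) = 134.1°.
Illuminated fraction = (1 − cos 134.1°)/2 = (1 − (-0.696))/2 ≈ 0.848, so 85%.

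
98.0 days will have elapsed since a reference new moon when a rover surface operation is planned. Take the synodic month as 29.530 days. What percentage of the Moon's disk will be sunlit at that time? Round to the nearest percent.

Reduce mod P: 98.0 − 3×29.530 = 9.41 d into the current lunation.
The Moon has covered 9.41/29.530 of its cycle, so θ ≈ 360° × 9.41/29.530 = 114.7°.
Illuminated fraction = (1 − cos 114.7°)/2 = (1 − (-0.418))/2 ≈ 0.709, so 71%.

71%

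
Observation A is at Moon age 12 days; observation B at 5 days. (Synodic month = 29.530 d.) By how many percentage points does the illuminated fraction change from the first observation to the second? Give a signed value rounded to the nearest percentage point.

θ₁ = 360° × 12/29.530 = 146.3°, f₁ = (1 − cos θ₁)/2 = 0.916.
θ₂ = 360° × 5/29.530 = 61.0°, f₂ = (1 − cos θ₂)/2 = 0.257.
Change = f₂ − f₁ = -0.659 → -66 percentage points.

-66 percentage points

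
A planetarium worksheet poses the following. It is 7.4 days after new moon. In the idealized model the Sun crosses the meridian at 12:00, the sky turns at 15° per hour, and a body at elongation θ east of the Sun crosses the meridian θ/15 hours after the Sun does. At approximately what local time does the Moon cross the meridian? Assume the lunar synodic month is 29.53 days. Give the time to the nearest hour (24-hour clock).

Phase angle: θ = 360°·(7.4 d)/(29.53 d) = 90.2°.
At 15° of sky rotation per hour, 90.2° corresponds to a 6.01 h lag.
12:00 + 6.01 h ≈ 18:01 → 18:00 to the nearest hour.

18:00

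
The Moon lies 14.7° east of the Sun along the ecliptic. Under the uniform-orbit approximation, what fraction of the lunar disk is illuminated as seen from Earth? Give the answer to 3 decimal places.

0.016

f = (1 − cos 14.7°)/2 = (1 − 0.967)/2 ≈ 0.016.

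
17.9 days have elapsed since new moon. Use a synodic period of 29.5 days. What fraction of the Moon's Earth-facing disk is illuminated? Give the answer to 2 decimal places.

0.89

The Moon has covered 17.9/29.5 of its cycle, so θ ≈ 360° × 17.9/29.5 = 218.4°.
Illuminated fraction = (1 − cos 218.4°)/2 = (1 − (-0.783))/2 ≈ 0.892.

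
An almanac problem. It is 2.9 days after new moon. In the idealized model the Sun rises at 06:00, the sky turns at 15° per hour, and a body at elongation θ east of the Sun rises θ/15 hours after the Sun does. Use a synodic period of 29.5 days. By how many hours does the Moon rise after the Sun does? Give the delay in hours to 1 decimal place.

2.4 h

Phase angle: θ = 360°·(2.9 d)/(29.5 d) = 35.4°.
At 15° of sky rotation per hour, 35.4° corresponds to a 2.36 h lag.
So the Moon rises 2.36 h after the Sun.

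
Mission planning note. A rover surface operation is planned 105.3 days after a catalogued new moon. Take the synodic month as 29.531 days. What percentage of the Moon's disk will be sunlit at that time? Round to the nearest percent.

Reduce mod P: 105.3 − 3×29.531 = 16.71 d into the current lunation.
Phase angle: θ = 360°·(16.71 d)/(29.531 d) = 203.7°.
cos 203.7° = (-0.916), so f = (1 − (-0.916))/2 = 0.958, so 96%.

96%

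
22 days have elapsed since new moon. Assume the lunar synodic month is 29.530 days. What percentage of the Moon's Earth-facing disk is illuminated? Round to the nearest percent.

The Moon has covered 22/29.530 of its cycle, so θ ≈ 360° × 22/29.530 = 268.2°.
cos 268.2° = (-0.031), so f = (1 − (-0.031))/2 = 0.516, so 52%.

52%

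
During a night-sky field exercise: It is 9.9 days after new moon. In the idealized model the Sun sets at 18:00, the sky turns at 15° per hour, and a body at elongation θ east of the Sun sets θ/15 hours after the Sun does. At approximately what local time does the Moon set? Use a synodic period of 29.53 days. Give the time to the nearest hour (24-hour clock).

Elongation θ = 360° × 9.9/29.53 ≈ 120.7°.
At 15° of sky rotation per hour, 120.7° corresponds to a 8.05 h lag.
18:00 + 8.05 h ≈ 02:03 → 02:00 to the nearest hour.

02:00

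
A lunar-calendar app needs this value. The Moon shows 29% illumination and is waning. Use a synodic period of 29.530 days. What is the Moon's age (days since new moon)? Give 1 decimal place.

Invert f = (1 − cos θ)/2 to get cos θ = 1 − 2(0.29) = 0.420, hence θ₀ = arccos 0.420 = 65.2°.
A waning Moon lies in 180°–360°, so θ = 360° − 65.2° = 294.8°.
Age = 29.530 × 294.8°/360° ≈ 24.18 days.

24.2 days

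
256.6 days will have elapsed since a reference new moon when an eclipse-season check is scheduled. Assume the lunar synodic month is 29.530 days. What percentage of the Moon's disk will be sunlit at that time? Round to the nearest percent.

256.6/29.530 = 8.689 lunations, so 8 complete cycles and 20.36 d into the next.
The Moon has covered 20.36/29.530 of its cycle, so θ ≈ 360° × 20.36/29.530 = 248.2°.
Illuminated fraction = (1 − cos 248.2°)/2 = (1 − (-0.371))/2 ≈ 0.686, so 69%.

69%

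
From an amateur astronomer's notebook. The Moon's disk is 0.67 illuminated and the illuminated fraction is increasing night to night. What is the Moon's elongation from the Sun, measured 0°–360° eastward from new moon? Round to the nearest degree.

110°

Invert f = (1 − cos θ)/2 to get cos θ = 1 − 2(0.67) = -0.340, hence θ₀ = arccos -0.340 = 109.9°.
Waxing ⇒ before full, so θ = 109.9°.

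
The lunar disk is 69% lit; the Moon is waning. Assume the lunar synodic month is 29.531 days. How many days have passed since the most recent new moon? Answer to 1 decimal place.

From f = (1 − cos θ)/2: cos θ = 1 − 2×0.69 = -0.380; arccos → 112.3°.
A waning Moon lies in 180°–360°, so θ = 360° − 112.3° = 247.7°.
At 360°/29.531 d per day, 247.7° corresponds to 20.32 days.

20.3 days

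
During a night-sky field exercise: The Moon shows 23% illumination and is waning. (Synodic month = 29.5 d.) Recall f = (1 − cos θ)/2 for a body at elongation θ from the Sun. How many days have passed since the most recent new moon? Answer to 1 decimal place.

cos θ = 1 − 2f = 0.540, giving a principal value of 57.3°.
Waning ⇒ past full, so θ = 360° − 57.3° = 302.7°.
That fraction of the synodic month is 302.7/360 × 29.5 d ≈ 24.80 d.

24.8 days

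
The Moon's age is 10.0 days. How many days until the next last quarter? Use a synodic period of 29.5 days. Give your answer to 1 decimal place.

Last quarter is 0.75 of the way through the cycle: age 0.75 × 29.5 = 22.125 d.
So 12.125 days remain (22.125 − 10.0).

12.1 days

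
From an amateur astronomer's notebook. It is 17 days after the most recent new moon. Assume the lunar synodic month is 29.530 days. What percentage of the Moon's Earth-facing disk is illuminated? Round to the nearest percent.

Phase angle: θ = 360°·(17 d)/(29.530 d) = 207.2°.
With cos θ = (-0.889), the lit fraction is (1 − (-0.889))/2 ≈ 0.945, so 94%.

94%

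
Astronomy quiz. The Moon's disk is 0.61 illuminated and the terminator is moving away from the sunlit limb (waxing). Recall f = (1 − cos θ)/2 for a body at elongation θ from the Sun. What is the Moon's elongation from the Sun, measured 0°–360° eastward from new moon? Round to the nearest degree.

103°

cos θ = 1 − 2f = -0.220, giving a principal value of 102.7°.
Waxing ⇒ before full, so θ = 102.7°.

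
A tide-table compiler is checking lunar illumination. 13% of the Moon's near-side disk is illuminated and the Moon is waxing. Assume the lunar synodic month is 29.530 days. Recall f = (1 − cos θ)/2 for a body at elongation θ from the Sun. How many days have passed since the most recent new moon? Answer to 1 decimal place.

Invert f = (1 − cos θ)/2 to get cos θ = 1 − 2(0.13) = 0.740, hence θ₀ = arccos 0.740 = 42.3°.
Before full moon the principal value applies: θ = 42.3°.
That fraction of the synodic month is 42.3/360 × 29.530 d ≈ 3.47 d.

3.5 days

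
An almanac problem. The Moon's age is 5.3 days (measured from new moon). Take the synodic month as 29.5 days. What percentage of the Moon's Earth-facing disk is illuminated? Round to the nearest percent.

The Moon has covered 5.3/29.5 of its cycle, so θ ≈ 360° × 5.3/29.5 = 64.7°.
Illuminated fraction = (1 − cos 64.7°)/2 = (1 − 0.428)/2 ≈ 0.286, so 29%.

29%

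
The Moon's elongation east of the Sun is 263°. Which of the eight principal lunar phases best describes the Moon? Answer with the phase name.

last quarter

The last quarter sector spans roughly 248°–292°; 263° falls inside it.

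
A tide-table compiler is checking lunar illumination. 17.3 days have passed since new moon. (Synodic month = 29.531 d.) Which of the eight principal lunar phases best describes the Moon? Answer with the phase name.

waning gibbous

At 17.3/29.531 of the cycle, θ ≈ 211° — the waning gibbous range.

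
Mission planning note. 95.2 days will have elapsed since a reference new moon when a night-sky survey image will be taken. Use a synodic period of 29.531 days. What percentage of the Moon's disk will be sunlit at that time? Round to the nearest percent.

42%

95.2/29.531 = 3.224 lunations, so 3 complete cycles and 6.61 d into the next.
Phase angle: θ = 360°·(6.61 d)/(29.531 d) = 80.5°.
With cos θ = 0.164, the lit fraction is (1 − 0.164)/2 ≈ 0.418, so 42%.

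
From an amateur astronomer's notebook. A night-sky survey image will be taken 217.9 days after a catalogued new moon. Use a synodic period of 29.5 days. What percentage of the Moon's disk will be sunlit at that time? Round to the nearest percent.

217.9 d spans 7 complete synodic months (7 × 29.5 = 206.50 d) plus 11.40 d.
Elongation θ = 360° × 11.40/29.5 ≈ 139.1°.
With cos θ = (-0.756), the lit fraction is (1 − (-0.756))/2 ≈ 0.878, so 88%.

88%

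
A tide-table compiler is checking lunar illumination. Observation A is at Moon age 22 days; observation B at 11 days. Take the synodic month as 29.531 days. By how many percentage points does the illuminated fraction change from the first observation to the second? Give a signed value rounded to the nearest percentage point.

+33 pp

θ₁ = 360° × 22/29.531 = 268.2°, f₁ = (1 − cos θ₁)/2 = 0.516.
θ₂ = 360° × 11/29.531 = 134.1°, f₂ = (1 − cos θ₂)/2 = 0.848.
Change = f₂ − f₁ = +0.332 → +33 percentage points.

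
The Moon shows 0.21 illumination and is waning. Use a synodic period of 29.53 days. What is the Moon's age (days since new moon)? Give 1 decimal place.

25.1 days

cos θ = 1 − 2f = 0.580, giving a principal value of 54.5°.
Since the Moon is past full (waning), take the reflex angle: θ = 360° − 54.5° = 305.5°.
Age = 29.53 × 305.5°/360° ≈ 25.06 days.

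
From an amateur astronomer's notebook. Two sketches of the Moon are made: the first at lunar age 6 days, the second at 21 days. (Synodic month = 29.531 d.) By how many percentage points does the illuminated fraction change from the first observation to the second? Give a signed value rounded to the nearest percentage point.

θ₁ = 360° × 6/29.531 = 73.1°, f₁ = (1 − cos θ₁)/2 = 0.355.
θ₂ = 360° × 21/29.531 = 256.0°, f₂ = (1 − cos θ₂)/2 = 0.621.
Change = f₂ − f₁ = +0.266 → +27 percentage points.

+27 percentage points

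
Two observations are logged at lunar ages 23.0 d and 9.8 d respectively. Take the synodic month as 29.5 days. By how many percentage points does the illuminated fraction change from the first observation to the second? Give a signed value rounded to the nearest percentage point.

+34 percentage points

θ₁ = 360° × 23.0/29.5 = 280.7°, f₁ = (1 − cos θ₁)/2 = 0.407.
θ₂ = 360° × 9.8/29.5 = 119.6°, f₂ = (1 − cos θ₂)/2 = 0.747.
Change = f₂ − f₁ = +0.340 → +34 percentage points.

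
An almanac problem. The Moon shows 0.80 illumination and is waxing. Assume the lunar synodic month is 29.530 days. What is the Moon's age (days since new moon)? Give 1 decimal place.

cos θ = 1 − 2f = -0.600, giving a principal value of 126.9°.
The Moon is waxing (0°–180°), so θ = 126.9° directly.
Age = 29.530 × 126.9°/360° ≈ 10.41 days.

10.4 days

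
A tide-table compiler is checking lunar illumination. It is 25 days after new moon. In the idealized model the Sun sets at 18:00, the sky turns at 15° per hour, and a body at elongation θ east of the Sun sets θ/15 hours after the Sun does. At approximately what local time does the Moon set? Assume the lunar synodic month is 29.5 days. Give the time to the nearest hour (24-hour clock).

Phase angle: θ = 360°·(25 d)/(29.5 d) = 305.1°.
At 15° of sky rotation per hour, 305.1° corresponds to a 20.34 h lag.
18:00 + 20.34 h ≈ 14:20 → 14:00 to the nearest hour.

14:00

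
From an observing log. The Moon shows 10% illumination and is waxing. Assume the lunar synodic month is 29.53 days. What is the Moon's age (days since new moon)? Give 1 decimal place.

cos θ = 1 − 2f = 0.800, giving a principal value of 36.9°.
Before full moon the principal value applies: θ = 36.9°.
At 360°/29.53 d per day, 36.9° corresponds to 3.02 days.

3.0 days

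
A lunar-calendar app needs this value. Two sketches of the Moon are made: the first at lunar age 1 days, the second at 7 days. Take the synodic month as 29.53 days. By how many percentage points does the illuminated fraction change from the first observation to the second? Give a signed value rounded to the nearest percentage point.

+45 pp

First observation: θ = 360°·1/29.53 = 12.2°, so f = 0.011.
Second observation: θ = 85.3°, f = 0.459.
Δf = 0.459 − 0.011 = +0.448, i.e. +45 pp.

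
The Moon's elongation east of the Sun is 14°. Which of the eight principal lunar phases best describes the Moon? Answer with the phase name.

14° lies in the new moon sector of the 8-phase cycle.

new moon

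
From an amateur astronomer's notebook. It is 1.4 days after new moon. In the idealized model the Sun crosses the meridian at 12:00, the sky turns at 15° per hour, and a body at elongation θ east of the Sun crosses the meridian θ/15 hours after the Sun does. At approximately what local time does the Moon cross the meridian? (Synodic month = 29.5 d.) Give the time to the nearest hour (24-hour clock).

13:00

Elongation θ = 360° × 1.4/29.5 ≈ 17.1°.
At 15° of sky rotation per hour, 17.1° corresponds to a 1.14 h lag.
12:00 + 1.14 h ≈ 13:08 → 13:00 to the nearest hour.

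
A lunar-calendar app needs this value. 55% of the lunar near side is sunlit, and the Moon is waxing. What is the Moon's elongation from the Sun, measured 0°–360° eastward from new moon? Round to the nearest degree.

From f = (1 − cos θ)/2: cos θ = 1 − 2×0.55 = -0.100; arccos → 95.7°.
Before full moon the principal value applies: θ = 95.7°.

96°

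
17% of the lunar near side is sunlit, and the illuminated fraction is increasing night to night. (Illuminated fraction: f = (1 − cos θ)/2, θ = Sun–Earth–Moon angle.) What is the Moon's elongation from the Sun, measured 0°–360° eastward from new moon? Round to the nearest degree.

49°

From f = (1 − cos θ)/2: cos θ = 1 − 2×0.17 = 0.660; arccos → 48.7°.
Before full moon the principal value applies: θ = 48.7°.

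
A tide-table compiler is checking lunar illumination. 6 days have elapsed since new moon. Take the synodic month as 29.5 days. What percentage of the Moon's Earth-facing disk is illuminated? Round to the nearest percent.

36%

The Moon has covered 6/29.5 of its cycle, so θ ≈ 360° × 6/29.5 = 73.2°.
cos 73.2° = 0.289, so f = (1 − 0.289)/2 = 0.356, so 36%.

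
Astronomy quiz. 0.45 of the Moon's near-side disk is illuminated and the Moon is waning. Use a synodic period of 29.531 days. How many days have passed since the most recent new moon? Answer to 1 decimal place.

22.6 days

Invert f = (1 − cos θ)/2 to get cos θ = 1 − 2(0.45) = 0.100, hence θ₀ = arccos 0.100 = 84.3°.
A waning Moon lies in 180°–360°, so θ = 360° − 84.3° = 275.7°.
At 360°/29.531 d per day, 275.7° corresponds to 22.62 days.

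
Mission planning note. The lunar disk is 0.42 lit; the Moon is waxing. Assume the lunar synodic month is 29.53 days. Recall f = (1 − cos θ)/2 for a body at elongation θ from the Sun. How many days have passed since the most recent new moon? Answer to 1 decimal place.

From f = (1 − cos θ)/2: cos θ = 1 − 2×0.42 = 0.160; arccos → 80.8°.
Waxing ⇒ before full, so θ = 80.8°.
That fraction of the synodic month is 80.8/360 × 29.53 d ≈ 6.63 d.

6.6 days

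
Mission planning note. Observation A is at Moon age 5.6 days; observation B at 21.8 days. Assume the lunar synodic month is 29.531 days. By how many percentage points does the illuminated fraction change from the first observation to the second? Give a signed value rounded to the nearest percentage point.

+22 percentage points

First observation: θ = 360°·5.6/29.531 = 68.3°, so f = 0.315.
Second observation: θ = 265.8°, f = 0.537.
Δf = 0.537 − 0.315 = +0.222, i.e. +22 pp.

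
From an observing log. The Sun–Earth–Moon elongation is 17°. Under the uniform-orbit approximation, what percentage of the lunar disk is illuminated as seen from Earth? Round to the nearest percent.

2%

Half-versine of 17°: (1 − 0.956)/2 = 0.022, i.e. 2%.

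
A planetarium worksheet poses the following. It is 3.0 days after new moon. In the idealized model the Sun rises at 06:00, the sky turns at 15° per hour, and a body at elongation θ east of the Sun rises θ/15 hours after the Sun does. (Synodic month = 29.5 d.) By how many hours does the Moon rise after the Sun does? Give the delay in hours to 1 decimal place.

The Moon has covered 3.0/29.5 of its cycle, so θ ≈ 360° × 3.0/29.5 = 36.6°.
At 15° of sky rotation per hour, 36.6° corresponds to a 2.44 h lag.
So the Moon rises 2.44 h after the Sun.

2.4 h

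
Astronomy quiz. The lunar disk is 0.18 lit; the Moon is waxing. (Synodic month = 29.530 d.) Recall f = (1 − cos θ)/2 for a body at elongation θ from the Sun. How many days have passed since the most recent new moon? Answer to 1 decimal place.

cos θ = 1 − 2f = 0.640, giving a principal value of 50.2°.
The Moon is waxing (0°–180°), so θ = 50.2° directly.
At 360°/29.530 d per day, 50.2° corresponds to 4.12 days.

4.1 days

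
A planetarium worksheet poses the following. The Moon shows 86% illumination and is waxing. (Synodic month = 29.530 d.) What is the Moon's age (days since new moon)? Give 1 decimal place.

11.2 days

Invert f = (1 − cos θ)/2 to get cos θ = 1 − 2(0.86) = -0.720, hence θ₀ = arccos -0.720 = 136.1°.
The Moon is waxing (0°–180°), so θ = 136.1° directly.
Age = 29.530 × 136.1°/360° ≈ 11.16 days.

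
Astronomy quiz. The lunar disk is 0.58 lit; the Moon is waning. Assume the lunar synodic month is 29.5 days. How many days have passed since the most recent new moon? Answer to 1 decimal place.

21.4 days

Invert f = (1 − cos θ)/2 to get cos θ = 1 − 2(0.58) = -0.160, hence θ₀ = arccos -0.160 = 99.2°.
A waning Moon lies in 180°–360°, so θ = 360° − 99.2° = 260.8°.
At 360°/29.5 d per day, 260.8° corresponds to 21.37 days.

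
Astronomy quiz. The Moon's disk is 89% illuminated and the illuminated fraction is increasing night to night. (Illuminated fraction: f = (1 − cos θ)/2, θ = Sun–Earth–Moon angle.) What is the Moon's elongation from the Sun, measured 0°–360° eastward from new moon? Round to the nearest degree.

141°

Invert f = (1 − cos θ)/2 to get cos θ = 1 − 2(0.89) = -0.780, hence θ₀ = arccos -0.780 = 141.3°.
Before full moon the principal value applies: θ = 141.3°.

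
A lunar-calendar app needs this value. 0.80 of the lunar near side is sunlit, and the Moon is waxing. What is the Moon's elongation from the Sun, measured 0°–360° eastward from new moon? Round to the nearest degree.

127°

Invert f = (1 − cos θ)/2 to get cos θ = 1 − 2(0.80) = -0.600, hence θ₀ = arccos -0.600 = 126.9°.
Waxing ⇒ before full, so θ = 126.9°.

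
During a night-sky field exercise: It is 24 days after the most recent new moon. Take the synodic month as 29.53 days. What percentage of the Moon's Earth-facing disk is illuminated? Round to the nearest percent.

Elongation θ = 360° × 24/29.53 ≈ 292.6°.
Illuminated fraction = (1 − cos 292.6°)/2 = (1 − 0.384)/2 ≈ 0.308, so 31%.

31%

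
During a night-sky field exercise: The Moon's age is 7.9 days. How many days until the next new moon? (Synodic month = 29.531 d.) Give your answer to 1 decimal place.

The next new moon completes the synodic month: 29.531 − 7.9 = 21.631 days.

21.6 days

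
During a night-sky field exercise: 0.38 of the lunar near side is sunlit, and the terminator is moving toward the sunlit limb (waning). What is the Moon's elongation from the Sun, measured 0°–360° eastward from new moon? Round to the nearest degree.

284°

Invert f = (1 − cos θ)/2 to get cos θ = 1 − 2(0.38) = 0.240, hence θ₀ = arccos 0.240 = 76.1°.
Waning ⇒ past full, so θ = 360° − 76.1° = 283.9°.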